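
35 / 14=5 / 2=2.50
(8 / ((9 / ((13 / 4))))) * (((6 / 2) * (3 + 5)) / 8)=26 / 3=8.67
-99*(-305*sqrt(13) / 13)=30195*sqrt(13) / 13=8374.59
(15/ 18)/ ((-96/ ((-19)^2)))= -1805/ 576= -3.13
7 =7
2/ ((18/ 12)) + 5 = 19/ 3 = 6.33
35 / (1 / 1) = 35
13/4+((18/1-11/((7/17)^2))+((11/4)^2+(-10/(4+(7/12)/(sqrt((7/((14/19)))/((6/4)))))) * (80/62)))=-13891315875/353453072+11200 * sqrt(57)/450833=-39.11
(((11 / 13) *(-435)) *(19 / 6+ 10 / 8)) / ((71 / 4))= -84535 / 923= -91.59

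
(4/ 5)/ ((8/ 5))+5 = 11/ 2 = 5.50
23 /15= 1.53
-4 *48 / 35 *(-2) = 384 / 35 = 10.97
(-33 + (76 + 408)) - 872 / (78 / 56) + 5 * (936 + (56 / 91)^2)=2284969 / 507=4506.84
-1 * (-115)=115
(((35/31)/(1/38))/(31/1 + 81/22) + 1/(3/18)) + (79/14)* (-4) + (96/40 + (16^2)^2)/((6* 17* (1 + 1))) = 108543247/354795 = 305.93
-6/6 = -1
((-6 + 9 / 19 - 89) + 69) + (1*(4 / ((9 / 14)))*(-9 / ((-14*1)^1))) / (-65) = -31601 / 1235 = -25.59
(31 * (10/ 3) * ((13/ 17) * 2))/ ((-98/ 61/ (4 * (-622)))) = 611625040/ 2499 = 244747.92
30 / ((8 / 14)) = 105 / 2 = 52.50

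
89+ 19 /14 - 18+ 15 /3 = 1083 /14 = 77.36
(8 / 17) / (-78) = -4 / 663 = -0.01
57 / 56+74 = 4201 / 56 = 75.02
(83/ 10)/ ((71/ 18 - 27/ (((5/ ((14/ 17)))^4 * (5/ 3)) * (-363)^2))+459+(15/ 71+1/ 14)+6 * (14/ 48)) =567483749687373750/ 31791201352706232727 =0.02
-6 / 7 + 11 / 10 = 17 / 70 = 0.24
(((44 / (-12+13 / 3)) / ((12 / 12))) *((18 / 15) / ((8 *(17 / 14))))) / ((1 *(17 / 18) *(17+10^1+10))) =-0.02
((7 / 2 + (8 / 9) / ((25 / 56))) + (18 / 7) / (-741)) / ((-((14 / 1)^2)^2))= -4269659 / 29889568800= -0.00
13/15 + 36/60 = 22/15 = 1.47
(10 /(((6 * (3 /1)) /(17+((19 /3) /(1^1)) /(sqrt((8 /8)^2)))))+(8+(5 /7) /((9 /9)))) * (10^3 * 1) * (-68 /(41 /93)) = -8636476000 /2583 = -3343583.43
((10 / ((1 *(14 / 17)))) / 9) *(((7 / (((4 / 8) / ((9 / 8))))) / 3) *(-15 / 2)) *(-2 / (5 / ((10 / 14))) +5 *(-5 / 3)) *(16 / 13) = 153850 / 273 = 563.55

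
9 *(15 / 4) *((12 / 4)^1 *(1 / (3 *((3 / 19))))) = 855 / 4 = 213.75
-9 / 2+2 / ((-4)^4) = -575 / 128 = -4.49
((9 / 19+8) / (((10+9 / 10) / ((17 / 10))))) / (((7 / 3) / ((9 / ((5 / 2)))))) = 21114 / 10355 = 2.04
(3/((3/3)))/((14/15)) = 45/14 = 3.21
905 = 905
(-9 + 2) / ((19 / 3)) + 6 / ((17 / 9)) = 669 / 323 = 2.07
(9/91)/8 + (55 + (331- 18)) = 267913/728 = 368.01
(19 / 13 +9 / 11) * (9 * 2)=5868 / 143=41.03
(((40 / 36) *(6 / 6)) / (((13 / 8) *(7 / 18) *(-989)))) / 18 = -80 / 809991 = -0.00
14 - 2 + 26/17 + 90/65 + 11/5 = 18911/1105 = 17.11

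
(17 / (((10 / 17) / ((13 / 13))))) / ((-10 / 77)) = -22253 / 100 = -222.53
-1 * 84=-84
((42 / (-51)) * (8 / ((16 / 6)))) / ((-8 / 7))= 147 / 68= 2.16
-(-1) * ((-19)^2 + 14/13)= 4707/13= 362.08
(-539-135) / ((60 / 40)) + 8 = -1324 / 3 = -441.33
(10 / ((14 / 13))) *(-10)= -650 / 7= -92.86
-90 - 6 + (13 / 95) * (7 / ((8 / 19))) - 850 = -37749 / 40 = -943.72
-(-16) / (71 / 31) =496 / 71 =6.99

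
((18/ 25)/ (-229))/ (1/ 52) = -936/ 5725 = -0.16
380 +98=478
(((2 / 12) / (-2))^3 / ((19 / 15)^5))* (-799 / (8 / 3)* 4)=67415625 / 316940672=0.21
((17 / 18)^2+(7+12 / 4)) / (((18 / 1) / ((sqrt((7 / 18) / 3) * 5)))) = 17645 * sqrt(42) / 104976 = 1.09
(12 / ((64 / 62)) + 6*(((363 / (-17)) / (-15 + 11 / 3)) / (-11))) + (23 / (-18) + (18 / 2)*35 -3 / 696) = 48925547 / 150858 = 324.32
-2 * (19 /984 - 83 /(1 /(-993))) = -81100315 /492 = -164838.04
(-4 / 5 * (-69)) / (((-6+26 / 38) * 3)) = -1748 / 505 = -3.46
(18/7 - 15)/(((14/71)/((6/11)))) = -18531/539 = -34.38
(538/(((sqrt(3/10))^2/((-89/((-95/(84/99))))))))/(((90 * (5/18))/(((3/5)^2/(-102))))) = -1340696/6661875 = -0.20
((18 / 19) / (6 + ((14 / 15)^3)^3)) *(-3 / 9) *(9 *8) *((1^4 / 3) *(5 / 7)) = -13839609375000 / 16712860001761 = -0.83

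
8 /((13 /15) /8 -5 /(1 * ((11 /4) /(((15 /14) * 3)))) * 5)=-73920 /268999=-0.27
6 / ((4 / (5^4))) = 1875 / 2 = 937.50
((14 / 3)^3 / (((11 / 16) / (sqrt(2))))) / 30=21952 * sqrt(2) / 4455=6.97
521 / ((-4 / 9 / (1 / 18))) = -521 / 8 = -65.12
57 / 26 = 2.19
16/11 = 1.45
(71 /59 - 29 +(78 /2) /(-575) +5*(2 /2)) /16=-193919 /135700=-1.43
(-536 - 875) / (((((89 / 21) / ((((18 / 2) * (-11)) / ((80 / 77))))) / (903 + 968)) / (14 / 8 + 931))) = 1576780588596213 / 28480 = 55364486959.14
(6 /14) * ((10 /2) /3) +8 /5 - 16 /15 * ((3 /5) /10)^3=1265499 /546875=2.31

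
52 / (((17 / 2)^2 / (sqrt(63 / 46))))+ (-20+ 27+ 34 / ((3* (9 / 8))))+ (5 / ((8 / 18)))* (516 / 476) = 312* sqrt(322) / 6647+ 376171 / 12852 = 30.11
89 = 89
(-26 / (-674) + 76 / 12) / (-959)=-6442 / 969549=-0.01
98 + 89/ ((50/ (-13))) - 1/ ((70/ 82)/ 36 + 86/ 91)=480327103/ 6506050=73.83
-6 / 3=-2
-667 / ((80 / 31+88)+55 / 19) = -392863 / 55057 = -7.14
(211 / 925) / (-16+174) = 0.00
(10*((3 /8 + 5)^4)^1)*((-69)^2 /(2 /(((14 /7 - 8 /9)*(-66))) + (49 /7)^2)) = 4476150679275 /5516288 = 811442.53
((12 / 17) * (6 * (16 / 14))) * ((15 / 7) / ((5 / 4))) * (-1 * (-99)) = 684288 / 833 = 821.47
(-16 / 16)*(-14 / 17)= 14 / 17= 0.82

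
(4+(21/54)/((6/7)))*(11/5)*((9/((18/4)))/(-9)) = -5291/2430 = -2.18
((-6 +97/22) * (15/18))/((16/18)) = -525/352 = -1.49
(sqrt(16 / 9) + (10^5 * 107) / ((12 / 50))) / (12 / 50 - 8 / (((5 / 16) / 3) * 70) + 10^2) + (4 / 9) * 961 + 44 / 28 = 9839996723 / 21861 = 450116.50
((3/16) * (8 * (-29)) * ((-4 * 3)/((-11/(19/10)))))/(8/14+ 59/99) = -312417/4045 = -77.24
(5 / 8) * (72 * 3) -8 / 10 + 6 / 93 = 20811 / 155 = 134.26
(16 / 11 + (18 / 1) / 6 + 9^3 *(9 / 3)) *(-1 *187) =-409802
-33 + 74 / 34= -30.82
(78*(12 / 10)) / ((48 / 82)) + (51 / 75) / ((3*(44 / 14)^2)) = 5805203 / 36300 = 159.92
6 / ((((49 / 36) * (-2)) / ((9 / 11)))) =-972 / 539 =-1.80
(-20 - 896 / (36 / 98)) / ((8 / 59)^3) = -1136362007 / 1152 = -986425.35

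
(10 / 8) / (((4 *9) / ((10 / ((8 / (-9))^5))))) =-164025 / 262144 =-0.63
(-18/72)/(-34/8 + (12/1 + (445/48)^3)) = -0.00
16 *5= 80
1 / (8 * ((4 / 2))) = 1 / 16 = 0.06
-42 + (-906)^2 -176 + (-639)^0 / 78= 64008205 / 78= 820618.01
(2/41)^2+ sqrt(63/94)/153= 4/1681+ sqrt(658)/4794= 0.01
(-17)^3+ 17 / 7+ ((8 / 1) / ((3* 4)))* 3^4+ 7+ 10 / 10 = -33940 / 7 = -4848.57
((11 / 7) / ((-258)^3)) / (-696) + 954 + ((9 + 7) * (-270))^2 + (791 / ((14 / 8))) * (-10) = 1561172521195598987 / 83669350464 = 18658834.00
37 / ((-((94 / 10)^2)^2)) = -23125 / 4879681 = -0.00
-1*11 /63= -11 /63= -0.17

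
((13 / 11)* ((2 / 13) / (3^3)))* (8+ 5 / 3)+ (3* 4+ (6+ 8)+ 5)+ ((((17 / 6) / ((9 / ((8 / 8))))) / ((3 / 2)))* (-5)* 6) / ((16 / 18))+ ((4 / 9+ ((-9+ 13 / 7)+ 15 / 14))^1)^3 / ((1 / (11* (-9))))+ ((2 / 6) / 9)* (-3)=4798095751 / 271656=17662.40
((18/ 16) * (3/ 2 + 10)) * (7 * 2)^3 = 71001/ 2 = 35500.50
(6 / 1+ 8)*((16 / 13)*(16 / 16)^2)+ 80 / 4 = 484 / 13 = 37.23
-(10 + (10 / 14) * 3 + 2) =-99 / 7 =-14.14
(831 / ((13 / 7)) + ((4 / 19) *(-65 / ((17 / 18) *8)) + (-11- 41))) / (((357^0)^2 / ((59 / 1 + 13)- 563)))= -811592558 / 4199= -193282.34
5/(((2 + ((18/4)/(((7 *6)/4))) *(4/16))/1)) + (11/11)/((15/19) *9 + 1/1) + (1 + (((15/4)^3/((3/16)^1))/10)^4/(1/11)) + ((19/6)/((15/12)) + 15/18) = 1921131913639579/279121920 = 6882769.77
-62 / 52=-1.19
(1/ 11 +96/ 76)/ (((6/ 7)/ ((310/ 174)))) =307055/ 109098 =2.81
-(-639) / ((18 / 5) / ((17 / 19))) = 6035 / 38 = 158.82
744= 744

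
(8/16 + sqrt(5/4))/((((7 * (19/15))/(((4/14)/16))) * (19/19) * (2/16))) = 15/1862 + 15 * sqrt(5)/1862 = 0.03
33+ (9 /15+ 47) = 403 /5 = 80.60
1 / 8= 0.12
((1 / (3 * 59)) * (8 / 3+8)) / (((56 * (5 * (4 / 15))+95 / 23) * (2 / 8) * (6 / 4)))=5888 / 2887047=0.00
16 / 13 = 1.23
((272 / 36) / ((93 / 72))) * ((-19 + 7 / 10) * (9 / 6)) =-24888 / 155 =-160.57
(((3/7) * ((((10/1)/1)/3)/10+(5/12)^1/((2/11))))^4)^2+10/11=641286091/184549376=3.47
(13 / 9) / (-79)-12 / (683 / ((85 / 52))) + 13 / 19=0.64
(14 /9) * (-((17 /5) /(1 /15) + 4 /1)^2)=-42350 /9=-4705.56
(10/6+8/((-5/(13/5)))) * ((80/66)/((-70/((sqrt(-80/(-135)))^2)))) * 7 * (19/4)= 5168/6075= 0.85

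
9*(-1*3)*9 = -243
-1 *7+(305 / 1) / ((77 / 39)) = 11356 / 77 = 147.48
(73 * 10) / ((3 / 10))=7300 / 3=2433.33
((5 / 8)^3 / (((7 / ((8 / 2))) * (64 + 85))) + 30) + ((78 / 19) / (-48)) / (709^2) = 38253850458111 / 1275088560256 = 30.00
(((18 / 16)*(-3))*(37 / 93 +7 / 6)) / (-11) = 2619 / 5456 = 0.48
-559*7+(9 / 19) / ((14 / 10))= -520384 / 133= -3912.66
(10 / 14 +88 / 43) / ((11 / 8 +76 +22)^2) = 17728 / 63413175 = 0.00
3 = 3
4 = 4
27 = 27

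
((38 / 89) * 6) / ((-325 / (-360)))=16416 / 5785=2.84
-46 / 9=-5.11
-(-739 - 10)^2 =-561001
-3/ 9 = -1/ 3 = -0.33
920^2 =846400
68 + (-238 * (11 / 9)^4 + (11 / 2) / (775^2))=-3649889940329 / 7881401250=-463.10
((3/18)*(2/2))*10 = 5/3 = 1.67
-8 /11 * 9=-72 /11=-6.55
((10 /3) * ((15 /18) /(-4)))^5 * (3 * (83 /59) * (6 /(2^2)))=-810546875 /792778752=-1.02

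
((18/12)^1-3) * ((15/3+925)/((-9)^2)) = -155/9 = -17.22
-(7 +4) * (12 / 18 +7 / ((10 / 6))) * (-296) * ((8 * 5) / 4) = 475376 / 3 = 158458.67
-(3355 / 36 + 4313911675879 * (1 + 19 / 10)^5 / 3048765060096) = -116896081758521874971 / 304876506009600000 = -383.42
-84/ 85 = -0.99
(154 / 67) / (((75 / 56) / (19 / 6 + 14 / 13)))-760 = -147513728 / 195975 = -752.72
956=956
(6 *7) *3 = 126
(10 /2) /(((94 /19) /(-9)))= -9.10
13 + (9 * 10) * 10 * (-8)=-7187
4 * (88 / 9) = 352 / 9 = 39.11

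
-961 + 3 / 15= -4804 / 5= -960.80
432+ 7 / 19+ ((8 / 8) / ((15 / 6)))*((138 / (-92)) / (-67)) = 2752082 / 6365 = 432.38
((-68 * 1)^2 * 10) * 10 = 462400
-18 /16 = -9 /8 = -1.12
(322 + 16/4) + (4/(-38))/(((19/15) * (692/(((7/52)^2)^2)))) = 297724294803281/913264708096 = 326.00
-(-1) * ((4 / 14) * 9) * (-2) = -36 / 7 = -5.14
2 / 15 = 0.13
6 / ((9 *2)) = 1 / 3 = 0.33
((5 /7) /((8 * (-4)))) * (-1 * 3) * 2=15 /112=0.13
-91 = -91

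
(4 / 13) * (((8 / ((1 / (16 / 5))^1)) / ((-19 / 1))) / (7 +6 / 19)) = -512 / 9035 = -0.06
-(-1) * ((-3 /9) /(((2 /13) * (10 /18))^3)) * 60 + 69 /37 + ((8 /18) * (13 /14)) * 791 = -527870779 /16650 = -31703.95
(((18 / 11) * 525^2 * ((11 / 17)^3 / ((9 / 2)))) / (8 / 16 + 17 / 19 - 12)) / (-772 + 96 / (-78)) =181046250 / 54676777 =3.31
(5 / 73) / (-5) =-1 / 73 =-0.01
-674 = -674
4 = 4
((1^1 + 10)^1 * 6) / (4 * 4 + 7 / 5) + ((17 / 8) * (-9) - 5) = -4717 / 232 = -20.33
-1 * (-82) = 82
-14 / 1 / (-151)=14 / 151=0.09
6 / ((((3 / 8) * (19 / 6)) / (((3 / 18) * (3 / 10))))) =24 / 95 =0.25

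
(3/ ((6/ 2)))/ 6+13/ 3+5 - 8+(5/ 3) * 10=109/ 6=18.17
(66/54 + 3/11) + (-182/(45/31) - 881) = -497417/495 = -1004.88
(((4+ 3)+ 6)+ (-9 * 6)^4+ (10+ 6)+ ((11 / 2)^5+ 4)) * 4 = 34032487.38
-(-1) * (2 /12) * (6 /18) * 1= 1 /18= 0.06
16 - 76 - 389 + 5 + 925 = 481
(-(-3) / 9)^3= 1 / 27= 0.04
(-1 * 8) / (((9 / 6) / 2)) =-32 / 3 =-10.67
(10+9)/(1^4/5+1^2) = 95/6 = 15.83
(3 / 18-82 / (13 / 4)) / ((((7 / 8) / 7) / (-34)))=265880 / 39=6817.44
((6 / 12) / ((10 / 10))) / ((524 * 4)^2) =1 / 8786432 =0.00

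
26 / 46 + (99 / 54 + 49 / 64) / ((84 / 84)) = 13973 / 4416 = 3.16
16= 16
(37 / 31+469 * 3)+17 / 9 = 393413 / 279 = 1410.08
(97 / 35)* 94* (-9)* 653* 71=-3804640506 / 35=-108704014.46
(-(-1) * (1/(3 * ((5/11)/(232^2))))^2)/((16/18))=43817472512/25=1752698900.48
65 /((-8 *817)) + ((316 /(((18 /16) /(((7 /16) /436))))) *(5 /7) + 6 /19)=3251879 /6411816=0.51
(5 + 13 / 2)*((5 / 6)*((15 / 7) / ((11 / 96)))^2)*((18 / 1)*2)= 120659.81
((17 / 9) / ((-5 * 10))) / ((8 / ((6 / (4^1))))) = -17 / 2400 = -0.01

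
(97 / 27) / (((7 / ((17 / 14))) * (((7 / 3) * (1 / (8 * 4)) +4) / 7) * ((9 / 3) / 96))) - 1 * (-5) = 56909 / 1449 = 39.27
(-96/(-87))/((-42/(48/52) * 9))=-64/23751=-0.00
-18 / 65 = -0.28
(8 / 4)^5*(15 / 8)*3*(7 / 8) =315 / 2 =157.50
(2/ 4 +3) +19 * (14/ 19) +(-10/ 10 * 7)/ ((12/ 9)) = 49/ 4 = 12.25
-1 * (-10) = 10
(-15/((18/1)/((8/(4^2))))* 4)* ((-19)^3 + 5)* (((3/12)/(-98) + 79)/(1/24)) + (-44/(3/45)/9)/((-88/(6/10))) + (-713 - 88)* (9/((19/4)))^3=14554415770023/672182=21652492.58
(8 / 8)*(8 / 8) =1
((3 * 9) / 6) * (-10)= -45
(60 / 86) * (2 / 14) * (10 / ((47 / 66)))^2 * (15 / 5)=39204000 / 664909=58.96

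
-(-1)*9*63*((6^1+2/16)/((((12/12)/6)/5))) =416745/4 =104186.25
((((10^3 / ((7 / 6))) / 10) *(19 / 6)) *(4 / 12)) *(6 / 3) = 3800 / 21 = 180.95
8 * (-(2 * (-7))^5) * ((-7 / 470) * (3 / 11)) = -45177216 / 2585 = -17476.68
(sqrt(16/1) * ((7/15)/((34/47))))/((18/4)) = 1316/2295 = 0.57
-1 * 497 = -497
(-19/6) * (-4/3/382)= 19/1719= 0.01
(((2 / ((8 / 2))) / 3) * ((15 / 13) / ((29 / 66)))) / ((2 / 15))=2475 / 754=3.28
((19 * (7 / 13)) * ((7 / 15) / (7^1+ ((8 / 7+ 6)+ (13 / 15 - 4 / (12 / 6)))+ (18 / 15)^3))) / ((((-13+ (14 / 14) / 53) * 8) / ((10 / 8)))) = -43175125 / 11072242688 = -0.00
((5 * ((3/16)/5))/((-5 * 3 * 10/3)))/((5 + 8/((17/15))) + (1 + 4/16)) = -51/181000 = -0.00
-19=-19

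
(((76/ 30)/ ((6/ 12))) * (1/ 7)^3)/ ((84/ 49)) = 19/ 2205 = 0.01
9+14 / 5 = 59 / 5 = 11.80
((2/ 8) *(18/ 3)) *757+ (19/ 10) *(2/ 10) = 28397/ 25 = 1135.88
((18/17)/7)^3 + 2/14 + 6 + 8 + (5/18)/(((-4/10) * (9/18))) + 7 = 599299369/30332862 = 19.76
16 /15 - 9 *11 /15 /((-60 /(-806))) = -13139 /150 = -87.59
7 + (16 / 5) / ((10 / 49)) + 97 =2992 / 25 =119.68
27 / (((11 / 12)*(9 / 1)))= 36 / 11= 3.27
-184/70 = -92/35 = -2.63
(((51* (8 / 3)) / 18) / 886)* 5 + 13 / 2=52171 / 7974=6.54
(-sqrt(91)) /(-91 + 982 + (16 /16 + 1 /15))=-15* sqrt(91) /13381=-0.01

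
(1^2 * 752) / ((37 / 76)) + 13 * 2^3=61000 / 37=1648.65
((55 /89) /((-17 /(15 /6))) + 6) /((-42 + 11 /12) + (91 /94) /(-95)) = -479031990 /3331309783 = -0.14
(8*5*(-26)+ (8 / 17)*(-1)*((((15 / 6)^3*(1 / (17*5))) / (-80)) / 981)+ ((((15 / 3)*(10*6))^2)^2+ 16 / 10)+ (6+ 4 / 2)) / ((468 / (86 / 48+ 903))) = 797869070879161192991 / 50949969408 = 15659853777.14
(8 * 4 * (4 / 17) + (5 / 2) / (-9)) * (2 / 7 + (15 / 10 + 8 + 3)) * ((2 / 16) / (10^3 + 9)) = 56743 / 4940064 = 0.01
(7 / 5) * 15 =21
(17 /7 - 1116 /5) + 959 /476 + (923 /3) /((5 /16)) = 1093529 /1428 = 765.78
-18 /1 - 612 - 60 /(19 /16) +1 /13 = -168071 /247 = -680.45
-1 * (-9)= 9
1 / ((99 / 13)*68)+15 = 100993 / 6732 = 15.00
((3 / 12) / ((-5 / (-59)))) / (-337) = -59 / 6740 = -0.01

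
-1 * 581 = -581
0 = 0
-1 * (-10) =10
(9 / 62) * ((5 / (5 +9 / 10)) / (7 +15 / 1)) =225 / 40238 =0.01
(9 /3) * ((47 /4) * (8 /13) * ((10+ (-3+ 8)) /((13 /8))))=33840 /169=200.24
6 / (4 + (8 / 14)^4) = 7203 / 4930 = 1.46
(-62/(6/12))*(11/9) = -1364/9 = -151.56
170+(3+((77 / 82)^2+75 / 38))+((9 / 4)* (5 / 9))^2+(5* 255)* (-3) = -1864001969 / 511024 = -3647.58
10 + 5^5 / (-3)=-3095 / 3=-1031.67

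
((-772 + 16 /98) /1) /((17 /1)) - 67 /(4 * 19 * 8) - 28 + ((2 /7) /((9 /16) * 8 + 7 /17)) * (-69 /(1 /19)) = -12667673717 /84579488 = -149.77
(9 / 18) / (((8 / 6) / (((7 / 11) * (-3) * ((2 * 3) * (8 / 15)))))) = -126 / 55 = -2.29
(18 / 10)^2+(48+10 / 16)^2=3788209 / 1600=2367.63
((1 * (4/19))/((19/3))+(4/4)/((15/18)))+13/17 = 61307/30685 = 2.00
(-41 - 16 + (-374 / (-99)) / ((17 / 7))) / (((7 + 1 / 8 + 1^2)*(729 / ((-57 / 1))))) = 75848 / 142155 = 0.53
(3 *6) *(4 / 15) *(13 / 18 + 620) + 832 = 57172 / 15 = 3811.47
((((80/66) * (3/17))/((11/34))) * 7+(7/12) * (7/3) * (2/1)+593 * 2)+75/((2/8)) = 3252517/2178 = 1493.35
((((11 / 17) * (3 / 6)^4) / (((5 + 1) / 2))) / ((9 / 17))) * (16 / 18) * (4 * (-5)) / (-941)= 110 / 228663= 0.00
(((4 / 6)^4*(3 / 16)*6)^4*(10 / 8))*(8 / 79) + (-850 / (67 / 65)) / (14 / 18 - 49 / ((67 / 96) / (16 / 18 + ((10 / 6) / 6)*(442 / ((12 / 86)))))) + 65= 418851641192945 / 6442519093479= 65.01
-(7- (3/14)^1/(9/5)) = -289/42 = -6.88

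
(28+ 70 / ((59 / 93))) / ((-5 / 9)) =-73458 / 295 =-249.01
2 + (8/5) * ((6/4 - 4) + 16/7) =58/35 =1.66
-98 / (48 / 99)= -1617 / 8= -202.12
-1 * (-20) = 20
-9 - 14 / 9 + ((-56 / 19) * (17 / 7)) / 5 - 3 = -12814 / 855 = -14.99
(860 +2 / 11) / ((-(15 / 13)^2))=-533026 / 825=-646.09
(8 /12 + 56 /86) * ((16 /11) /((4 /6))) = 1360 /473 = 2.88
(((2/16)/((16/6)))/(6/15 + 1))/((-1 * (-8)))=15/3584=0.00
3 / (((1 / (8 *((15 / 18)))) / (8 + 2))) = 200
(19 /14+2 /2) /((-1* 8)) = -33 /112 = -0.29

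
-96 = -96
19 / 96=0.20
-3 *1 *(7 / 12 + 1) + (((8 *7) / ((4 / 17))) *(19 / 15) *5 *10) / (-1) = -180937 / 12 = -15078.08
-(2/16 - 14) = 111/8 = 13.88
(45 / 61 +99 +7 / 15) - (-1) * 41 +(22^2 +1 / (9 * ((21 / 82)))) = 36064916 / 57645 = 625.64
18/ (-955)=-18/ 955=-0.02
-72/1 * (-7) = 504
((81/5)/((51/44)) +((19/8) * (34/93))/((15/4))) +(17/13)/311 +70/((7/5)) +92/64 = 100711649399/1534075920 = 65.65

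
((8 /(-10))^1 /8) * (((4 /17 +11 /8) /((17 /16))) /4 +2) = -275 /1156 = -0.24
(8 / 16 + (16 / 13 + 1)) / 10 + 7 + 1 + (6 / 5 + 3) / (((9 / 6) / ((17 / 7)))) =15.07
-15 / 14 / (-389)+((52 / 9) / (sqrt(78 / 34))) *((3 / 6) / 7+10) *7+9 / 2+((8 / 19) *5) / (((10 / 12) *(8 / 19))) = 28599 / 2723+94 *sqrt(663) / 9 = 279.43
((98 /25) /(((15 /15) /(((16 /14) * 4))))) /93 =448 /2325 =0.19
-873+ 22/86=-37528/43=-872.74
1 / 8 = 0.12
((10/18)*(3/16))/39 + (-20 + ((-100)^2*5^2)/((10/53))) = 2480362565/1872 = 1324980.00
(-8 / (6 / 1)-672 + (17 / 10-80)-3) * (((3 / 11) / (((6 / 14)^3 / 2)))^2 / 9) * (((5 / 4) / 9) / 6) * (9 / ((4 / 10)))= -13317278555 / 6351048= -2096.86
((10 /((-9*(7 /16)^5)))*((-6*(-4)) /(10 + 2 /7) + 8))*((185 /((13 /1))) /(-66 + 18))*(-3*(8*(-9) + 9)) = 3758489600 /93639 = 40138.08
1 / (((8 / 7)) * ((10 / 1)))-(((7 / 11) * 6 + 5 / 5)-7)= 2.27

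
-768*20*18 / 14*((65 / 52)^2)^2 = -337500 / 7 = -48214.29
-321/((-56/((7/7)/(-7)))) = -321/392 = -0.82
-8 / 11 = -0.73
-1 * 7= -7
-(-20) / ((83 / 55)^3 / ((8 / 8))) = 3327500 / 571787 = 5.82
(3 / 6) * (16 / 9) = 8 / 9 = 0.89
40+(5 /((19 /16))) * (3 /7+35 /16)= 6785 /133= 51.02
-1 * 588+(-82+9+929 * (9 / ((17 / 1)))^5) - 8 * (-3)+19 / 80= -67940413757 / 113588560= -598.13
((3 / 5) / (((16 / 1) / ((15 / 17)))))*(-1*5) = -45 / 272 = -0.17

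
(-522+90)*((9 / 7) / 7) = -3888 / 49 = -79.35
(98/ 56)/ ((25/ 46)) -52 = -2439/ 50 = -48.78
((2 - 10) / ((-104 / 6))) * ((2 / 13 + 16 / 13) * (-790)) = -85320 / 169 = -504.85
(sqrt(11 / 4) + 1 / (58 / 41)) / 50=41 / 2900 + sqrt(11) / 100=0.05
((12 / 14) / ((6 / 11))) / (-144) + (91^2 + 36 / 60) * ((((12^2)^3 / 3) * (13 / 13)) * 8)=332354065268681 / 5040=65943266918.39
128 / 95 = 1.35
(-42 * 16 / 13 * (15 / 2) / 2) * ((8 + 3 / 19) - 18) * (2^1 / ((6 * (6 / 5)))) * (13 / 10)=13090 / 19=688.95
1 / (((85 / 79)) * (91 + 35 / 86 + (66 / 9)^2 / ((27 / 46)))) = 1650942 / 325118795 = 0.01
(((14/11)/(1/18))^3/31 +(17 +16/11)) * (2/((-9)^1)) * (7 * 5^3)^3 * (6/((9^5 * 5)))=-8984703317187500/7309262367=-1229221.62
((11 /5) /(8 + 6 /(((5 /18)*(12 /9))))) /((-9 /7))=-7 /99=-0.07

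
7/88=0.08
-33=-33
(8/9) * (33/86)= 44/129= 0.34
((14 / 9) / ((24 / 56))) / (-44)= -49 / 594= -0.08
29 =29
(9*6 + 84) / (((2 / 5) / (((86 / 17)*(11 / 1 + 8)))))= 563730 / 17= 33160.59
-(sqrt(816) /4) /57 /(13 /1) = -sqrt(51) /741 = -0.01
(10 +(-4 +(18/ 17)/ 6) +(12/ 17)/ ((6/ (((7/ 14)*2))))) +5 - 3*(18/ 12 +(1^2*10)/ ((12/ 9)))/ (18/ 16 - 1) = -204.71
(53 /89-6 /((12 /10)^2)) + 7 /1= 1831 /534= 3.43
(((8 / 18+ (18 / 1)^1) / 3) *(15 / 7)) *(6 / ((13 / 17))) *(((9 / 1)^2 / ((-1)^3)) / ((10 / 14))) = -152388 / 13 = -11722.15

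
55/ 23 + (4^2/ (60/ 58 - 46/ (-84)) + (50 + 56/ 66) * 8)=613254001/ 1462593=419.29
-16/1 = -16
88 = 88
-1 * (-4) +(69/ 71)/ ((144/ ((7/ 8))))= 109217/ 27264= 4.01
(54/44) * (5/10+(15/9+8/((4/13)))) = 1521/44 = 34.57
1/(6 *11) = 1/66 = 0.02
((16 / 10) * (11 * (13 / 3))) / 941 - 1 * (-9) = 128179 / 14115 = 9.08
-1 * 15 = -15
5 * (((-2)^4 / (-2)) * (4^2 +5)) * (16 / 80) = -168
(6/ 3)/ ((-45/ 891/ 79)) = -15642/ 5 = -3128.40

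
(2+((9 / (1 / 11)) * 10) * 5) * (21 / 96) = 1083.25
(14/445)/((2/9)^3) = 5103/1780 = 2.87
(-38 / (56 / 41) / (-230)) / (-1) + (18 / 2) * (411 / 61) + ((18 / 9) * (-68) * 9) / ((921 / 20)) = 4093056187 / 120601880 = 33.94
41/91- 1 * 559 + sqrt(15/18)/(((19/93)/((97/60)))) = -50828/91 + 3007 * sqrt(30)/2280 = -551.33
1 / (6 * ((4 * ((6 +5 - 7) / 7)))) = 7 / 96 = 0.07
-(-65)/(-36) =-1.81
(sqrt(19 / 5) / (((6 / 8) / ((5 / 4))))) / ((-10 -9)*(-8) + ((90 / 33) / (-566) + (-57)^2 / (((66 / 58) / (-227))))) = -3113*sqrt(95) / 6051431778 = -0.00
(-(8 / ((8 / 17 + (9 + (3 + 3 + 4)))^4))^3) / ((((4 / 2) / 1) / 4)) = -596605170923275264 / 1729561165382261200512043881361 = -0.00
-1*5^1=-5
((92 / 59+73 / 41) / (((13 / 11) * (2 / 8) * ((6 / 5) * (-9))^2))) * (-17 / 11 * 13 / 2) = -1144525 / 1175634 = -0.97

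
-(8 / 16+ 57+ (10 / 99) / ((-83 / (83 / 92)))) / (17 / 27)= -392775 / 4301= -91.32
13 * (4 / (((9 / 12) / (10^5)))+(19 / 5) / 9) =312000247 / 45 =6933338.82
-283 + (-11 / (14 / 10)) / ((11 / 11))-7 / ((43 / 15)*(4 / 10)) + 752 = 273933 / 602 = 455.04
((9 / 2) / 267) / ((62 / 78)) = 117 / 5518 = 0.02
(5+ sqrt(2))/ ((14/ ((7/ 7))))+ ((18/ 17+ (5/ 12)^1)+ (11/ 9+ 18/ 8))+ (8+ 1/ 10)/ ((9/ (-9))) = -14968/ 5355+ sqrt(2)/ 14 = -2.69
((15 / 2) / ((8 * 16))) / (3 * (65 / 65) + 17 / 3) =45 / 6656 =0.01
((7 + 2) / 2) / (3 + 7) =9 / 20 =0.45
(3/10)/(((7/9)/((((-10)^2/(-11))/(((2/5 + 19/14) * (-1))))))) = 900/451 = 2.00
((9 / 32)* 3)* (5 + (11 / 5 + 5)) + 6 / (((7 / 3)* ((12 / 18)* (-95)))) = 10.25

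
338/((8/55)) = 9295/4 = 2323.75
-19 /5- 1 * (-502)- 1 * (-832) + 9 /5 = 1332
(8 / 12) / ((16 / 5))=5 / 24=0.21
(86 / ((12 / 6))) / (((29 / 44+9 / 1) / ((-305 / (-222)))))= 57706 / 9435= 6.12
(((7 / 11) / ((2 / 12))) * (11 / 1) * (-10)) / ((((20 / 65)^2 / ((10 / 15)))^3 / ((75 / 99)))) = -111096.85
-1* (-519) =519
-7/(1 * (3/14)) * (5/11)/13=-490/429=-1.14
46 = 46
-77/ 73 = -1.05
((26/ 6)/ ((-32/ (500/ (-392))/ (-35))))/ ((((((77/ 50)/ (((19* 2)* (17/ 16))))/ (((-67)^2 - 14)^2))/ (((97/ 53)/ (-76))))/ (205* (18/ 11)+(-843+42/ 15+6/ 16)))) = -297716170174591796875/ 7722688512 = -38550845306.27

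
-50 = -50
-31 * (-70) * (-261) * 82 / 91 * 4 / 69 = -8846160 / 299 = -29585.82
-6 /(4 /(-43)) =129 /2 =64.50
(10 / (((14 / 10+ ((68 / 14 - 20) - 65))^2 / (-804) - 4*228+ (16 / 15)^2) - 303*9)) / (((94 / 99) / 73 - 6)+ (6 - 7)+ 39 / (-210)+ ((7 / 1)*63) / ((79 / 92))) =-295213753642500 / 54499633200741072929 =-0.00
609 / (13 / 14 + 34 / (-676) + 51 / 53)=38183691 / 115400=330.88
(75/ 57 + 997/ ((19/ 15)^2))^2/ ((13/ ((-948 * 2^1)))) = -95814435840000/ 1694173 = -56555284.40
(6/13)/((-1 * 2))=-3/13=-0.23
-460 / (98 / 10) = -2300 / 49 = -46.94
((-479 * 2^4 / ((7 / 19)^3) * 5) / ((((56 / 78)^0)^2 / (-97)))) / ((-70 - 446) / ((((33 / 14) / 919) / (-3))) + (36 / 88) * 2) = 56089390192 / 455426139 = 123.16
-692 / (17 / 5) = -3460 / 17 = -203.53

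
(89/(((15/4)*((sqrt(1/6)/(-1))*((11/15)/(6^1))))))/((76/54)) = -28836*sqrt(6)/209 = -337.96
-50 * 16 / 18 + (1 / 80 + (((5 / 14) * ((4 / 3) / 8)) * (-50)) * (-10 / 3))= -57979 / 1680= -34.51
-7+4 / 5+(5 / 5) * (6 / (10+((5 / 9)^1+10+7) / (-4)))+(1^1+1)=-1581 / 505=-3.13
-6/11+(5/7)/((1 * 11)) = -37/77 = -0.48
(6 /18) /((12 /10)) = 5 /18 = 0.28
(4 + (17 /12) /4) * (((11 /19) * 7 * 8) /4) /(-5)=-847 /120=-7.06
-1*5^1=-5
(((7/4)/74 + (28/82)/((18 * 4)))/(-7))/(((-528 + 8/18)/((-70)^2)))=542675/14405432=0.04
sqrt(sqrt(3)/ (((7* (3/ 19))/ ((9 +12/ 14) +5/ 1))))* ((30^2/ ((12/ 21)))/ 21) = 50* 3^(3/ 4)* sqrt(494)/ 7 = 361.89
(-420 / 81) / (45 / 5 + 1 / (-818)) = -114520 / 198747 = -0.58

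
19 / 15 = 1.27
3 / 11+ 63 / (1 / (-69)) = -47814 / 11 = -4346.73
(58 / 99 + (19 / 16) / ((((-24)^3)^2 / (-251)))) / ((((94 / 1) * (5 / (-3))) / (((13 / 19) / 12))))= -256162240529 / 1201410901278720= -0.00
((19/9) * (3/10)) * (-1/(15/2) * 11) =-209/225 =-0.93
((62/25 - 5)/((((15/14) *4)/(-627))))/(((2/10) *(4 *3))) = 30723/200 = 153.62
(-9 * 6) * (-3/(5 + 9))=81/7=11.57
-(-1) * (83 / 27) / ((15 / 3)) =83 / 135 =0.61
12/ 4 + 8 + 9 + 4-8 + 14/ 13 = 222/ 13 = 17.08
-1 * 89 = -89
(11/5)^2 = 121/25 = 4.84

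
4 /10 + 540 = 2702 /5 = 540.40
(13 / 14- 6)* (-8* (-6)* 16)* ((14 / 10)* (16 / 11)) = -436224 / 55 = -7931.35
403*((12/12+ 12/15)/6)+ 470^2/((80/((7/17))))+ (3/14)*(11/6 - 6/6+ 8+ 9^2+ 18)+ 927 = 2627511/1190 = 2207.99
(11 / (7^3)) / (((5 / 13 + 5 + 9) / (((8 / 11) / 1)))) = 104 / 64141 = 0.00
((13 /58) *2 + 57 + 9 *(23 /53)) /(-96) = -94301 /147552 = -0.64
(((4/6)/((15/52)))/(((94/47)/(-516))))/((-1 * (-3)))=-8944/45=-198.76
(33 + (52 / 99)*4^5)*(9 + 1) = 565150 / 99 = 5708.59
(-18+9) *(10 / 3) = -30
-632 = -632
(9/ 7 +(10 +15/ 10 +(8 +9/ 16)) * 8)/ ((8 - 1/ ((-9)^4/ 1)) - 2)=2972133/ 110222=26.96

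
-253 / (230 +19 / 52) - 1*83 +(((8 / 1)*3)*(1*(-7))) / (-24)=-83960 / 1089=-77.10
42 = 42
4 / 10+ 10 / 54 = 0.59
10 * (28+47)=750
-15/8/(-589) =0.00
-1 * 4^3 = -64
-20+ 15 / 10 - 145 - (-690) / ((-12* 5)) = -175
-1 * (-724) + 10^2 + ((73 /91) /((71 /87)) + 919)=11267874 /6461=1743.98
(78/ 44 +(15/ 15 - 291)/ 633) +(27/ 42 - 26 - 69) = -93.04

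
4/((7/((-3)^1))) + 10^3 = 6988/7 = 998.29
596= 596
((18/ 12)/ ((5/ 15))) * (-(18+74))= -414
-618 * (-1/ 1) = 618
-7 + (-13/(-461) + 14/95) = -298876/43795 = -6.82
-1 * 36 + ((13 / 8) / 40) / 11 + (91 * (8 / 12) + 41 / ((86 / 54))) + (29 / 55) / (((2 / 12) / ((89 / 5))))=106.73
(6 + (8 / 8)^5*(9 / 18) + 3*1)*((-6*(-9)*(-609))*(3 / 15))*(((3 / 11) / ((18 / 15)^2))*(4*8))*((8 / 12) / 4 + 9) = -3471300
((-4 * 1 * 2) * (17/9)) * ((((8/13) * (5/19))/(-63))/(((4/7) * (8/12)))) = 680/6669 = 0.10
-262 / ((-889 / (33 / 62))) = 0.16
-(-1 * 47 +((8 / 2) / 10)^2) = 1171 / 25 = 46.84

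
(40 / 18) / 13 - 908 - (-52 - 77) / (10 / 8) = -470708 / 585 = -804.63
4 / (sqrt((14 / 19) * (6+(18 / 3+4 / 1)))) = sqrt(266) / 14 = 1.16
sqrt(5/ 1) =sqrt(5) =2.24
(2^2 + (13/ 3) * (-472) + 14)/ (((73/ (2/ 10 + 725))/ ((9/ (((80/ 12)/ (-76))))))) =3771119772/ 1825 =2066367.00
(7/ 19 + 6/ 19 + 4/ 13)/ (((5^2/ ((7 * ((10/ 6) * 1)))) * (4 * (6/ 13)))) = 343/ 1368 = 0.25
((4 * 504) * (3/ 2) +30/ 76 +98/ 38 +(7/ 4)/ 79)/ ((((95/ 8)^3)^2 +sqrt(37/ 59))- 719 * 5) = 51590406118409591302717440/ 47731128055125739626089733743- 312228368479158272 * sqrt(2183)/ 47731128055125739626089733743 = 0.00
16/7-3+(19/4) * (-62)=-4133/14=-295.21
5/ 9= 0.56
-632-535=-1167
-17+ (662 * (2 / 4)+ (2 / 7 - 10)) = 2130 / 7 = 304.29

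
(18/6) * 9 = 27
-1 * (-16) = 16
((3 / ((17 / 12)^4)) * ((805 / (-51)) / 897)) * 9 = -0.12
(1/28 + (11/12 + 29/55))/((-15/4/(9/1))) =-6836/1925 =-3.55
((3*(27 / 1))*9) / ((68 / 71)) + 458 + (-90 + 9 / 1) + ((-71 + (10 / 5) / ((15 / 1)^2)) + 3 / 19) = 310272409 / 290700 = 1067.33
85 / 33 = 2.58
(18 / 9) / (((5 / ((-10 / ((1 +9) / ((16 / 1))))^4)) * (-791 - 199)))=-65536 / 2475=-26.48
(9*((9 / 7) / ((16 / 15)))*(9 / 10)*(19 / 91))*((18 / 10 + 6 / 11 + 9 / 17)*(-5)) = -498636 / 17017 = -29.30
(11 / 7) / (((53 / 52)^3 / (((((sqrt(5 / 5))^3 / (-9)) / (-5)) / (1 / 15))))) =1546688 / 3126417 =0.49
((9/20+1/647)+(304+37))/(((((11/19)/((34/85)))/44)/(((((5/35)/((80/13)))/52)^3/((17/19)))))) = 1595036263/1545280307200000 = 0.00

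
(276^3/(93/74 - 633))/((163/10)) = -5186062080/2540029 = -2041.73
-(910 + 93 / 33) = -912.82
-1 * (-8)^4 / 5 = -4096 / 5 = -819.20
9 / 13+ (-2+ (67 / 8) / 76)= -9465 / 7904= -1.20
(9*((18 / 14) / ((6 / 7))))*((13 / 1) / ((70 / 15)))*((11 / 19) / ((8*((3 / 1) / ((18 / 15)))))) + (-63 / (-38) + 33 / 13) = 731019 / 138320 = 5.28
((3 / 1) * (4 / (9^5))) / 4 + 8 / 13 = 157477 / 255879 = 0.62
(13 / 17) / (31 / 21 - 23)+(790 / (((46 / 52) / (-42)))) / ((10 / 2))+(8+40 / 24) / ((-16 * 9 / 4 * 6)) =-214776491593 / 28630584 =-7501.65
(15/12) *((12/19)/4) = 15/76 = 0.20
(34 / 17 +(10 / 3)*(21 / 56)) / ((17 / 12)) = 39 / 17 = 2.29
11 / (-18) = -11 / 18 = -0.61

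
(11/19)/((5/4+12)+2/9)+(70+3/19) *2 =140.36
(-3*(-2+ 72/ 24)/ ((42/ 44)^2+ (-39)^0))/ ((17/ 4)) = -5808/ 15725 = -0.37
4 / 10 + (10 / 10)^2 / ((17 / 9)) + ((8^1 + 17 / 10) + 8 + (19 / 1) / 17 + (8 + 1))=4887 / 170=28.75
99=99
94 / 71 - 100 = -7006 / 71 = -98.68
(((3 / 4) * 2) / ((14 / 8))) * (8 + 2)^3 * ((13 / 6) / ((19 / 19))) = 13000 / 7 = 1857.14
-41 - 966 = -1007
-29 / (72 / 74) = -1073 / 36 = -29.81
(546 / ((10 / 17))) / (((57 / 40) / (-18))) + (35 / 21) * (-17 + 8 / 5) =-669767 / 57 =-11750.30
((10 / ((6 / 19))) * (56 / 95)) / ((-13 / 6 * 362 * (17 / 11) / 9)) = -5544 / 40001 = -0.14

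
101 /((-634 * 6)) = -101 /3804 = -0.03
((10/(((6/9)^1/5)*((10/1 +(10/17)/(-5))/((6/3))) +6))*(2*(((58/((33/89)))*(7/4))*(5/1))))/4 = 38392375/37356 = 1027.74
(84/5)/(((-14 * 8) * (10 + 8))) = -1/120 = -0.01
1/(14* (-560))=-1/7840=-0.00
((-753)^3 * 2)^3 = -622651118812536963648451464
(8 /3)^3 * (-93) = -15872 /9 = -1763.56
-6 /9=-2 /3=-0.67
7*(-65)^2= 29575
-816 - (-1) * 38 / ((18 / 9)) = -797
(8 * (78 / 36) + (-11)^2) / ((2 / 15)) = 2075 / 2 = 1037.50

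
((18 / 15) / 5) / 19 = 6 / 475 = 0.01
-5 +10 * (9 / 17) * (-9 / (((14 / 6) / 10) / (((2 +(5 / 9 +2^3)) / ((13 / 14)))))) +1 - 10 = -516094 / 221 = -2335.27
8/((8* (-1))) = -1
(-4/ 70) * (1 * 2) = -4/ 35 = -0.11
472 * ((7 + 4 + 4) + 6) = 9912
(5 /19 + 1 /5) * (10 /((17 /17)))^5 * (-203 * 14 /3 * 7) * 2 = -35013440000 /57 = -614270877.19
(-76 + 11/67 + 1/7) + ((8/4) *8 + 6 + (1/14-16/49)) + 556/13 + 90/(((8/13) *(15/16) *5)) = 8544833/426790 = 20.02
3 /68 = 0.04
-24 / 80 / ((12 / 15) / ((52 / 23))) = -39 / 46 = -0.85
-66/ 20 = -33/ 10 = -3.30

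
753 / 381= 251 / 127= 1.98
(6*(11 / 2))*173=5709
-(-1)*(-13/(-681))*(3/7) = 13/1589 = 0.01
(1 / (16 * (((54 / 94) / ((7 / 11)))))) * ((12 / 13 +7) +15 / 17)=320117 / 525096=0.61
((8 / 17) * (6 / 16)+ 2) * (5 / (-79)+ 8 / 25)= 18759 / 33575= 0.56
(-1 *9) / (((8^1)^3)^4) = -9 / 68719476736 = -0.00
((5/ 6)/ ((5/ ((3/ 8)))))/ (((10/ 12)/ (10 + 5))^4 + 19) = 6561/ 1994545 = 0.00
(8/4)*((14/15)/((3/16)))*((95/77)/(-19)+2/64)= -166/495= -0.34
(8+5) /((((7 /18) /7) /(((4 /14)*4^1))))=1872 /7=267.43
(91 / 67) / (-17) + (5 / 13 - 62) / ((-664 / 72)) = 8112862 / 1228981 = 6.60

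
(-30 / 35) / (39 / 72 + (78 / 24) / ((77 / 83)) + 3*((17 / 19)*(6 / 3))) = -0.09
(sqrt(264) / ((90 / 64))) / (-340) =-16 * sqrt(66) / 3825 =-0.03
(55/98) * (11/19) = 605/1862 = 0.32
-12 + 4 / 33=-392 / 33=-11.88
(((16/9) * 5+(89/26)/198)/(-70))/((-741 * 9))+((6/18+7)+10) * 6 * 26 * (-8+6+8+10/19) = 17647.16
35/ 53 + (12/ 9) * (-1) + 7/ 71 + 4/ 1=38672/ 11289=3.43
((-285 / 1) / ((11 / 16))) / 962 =-0.43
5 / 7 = 0.71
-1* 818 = -818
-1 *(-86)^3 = 636056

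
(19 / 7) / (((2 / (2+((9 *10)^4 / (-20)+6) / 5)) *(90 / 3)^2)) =-15582299 / 15750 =-989.35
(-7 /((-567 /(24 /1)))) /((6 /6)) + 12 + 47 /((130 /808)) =534256 /1755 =304.42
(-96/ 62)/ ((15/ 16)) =-256/ 155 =-1.65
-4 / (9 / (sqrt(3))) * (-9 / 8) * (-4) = -2 * sqrt(3) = -3.46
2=2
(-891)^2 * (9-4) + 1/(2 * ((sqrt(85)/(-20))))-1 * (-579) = 3969984-2 * sqrt(85)/17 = 3969982.92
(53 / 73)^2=2809 / 5329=0.53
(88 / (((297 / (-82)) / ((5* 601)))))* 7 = -13798960 / 27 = -511072.59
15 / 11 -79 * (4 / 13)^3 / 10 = 136967 / 120835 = 1.13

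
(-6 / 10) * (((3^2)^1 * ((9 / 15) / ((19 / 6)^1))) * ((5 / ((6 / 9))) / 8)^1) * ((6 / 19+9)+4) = -184437 / 14440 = -12.77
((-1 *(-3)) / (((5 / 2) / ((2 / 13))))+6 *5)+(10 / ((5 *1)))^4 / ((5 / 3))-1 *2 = 2456 / 65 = 37.78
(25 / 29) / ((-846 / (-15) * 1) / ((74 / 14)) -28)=-4625 / 92974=-0.05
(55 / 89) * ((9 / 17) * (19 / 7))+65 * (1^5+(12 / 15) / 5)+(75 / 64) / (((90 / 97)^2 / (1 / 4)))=112191528731 / 1464099840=76.63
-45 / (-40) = 9 / 8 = 1.12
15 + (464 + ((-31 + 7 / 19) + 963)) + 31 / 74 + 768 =3064781 / 1406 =2179.79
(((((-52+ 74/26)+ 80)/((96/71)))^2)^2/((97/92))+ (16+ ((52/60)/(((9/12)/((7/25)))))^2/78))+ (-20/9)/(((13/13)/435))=255952.02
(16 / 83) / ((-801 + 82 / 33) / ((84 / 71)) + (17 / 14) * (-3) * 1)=-6336 / 22303511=-0.00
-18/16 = -9/8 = -1.12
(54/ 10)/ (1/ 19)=513/ 5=102.60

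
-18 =-18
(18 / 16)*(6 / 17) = 27 / 68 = 0.40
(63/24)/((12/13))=91/32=2.84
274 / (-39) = -274 / 39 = -7.03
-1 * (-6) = 6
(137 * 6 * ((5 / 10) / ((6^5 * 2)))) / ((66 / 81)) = 137 / 4224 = 0.03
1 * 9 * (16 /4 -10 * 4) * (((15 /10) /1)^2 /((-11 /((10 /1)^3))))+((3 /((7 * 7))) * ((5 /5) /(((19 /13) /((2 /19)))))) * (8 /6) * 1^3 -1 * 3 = 12894698407 /194579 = 66269.73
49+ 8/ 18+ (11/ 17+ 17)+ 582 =99311/ 153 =649.09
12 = 12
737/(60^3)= 737/216000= 0.00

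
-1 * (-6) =6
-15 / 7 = -2.14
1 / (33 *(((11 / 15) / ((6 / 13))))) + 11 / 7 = 17513 / 11011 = 1.59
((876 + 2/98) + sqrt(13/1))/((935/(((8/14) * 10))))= 8 * sqrt(13)/1309 + 20200/3773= 5.38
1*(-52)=-52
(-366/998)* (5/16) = -915/7984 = -0.11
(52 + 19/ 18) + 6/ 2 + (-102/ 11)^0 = 1027/ 18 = 57.06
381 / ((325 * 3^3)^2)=127 / 25666875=0.00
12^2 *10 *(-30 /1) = -43200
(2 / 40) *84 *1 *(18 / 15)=126 / 25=5.04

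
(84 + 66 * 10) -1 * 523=221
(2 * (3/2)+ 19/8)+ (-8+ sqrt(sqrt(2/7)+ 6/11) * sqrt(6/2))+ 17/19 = -263/152+ sqrt(2541 * sqrt(14)+ 9702)/77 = 0.07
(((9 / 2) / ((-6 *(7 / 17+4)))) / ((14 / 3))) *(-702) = 17901 / 700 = 25.57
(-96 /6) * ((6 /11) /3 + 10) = -1792 /11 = -162.91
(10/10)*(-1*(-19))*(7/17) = 133/17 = 7.82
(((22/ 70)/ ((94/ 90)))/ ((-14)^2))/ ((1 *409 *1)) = 99/ 26373956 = 0.00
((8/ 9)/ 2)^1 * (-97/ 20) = -2.16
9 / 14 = 0.64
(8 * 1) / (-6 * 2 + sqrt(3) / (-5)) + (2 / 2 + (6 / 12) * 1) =40 * sqrt(3) / 3597 + 1997 / 2398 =0.85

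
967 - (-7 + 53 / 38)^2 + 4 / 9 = 12164587 / 12996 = 936.03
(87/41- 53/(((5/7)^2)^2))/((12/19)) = -49048481/153750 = -319.01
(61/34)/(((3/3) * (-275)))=-0.01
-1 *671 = -671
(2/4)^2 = 1/4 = 0.25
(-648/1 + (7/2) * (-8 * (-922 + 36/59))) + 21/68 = 100906711/4012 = 25151.22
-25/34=-0.74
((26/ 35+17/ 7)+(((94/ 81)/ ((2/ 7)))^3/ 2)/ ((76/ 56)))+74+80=64270447684/ 353408265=181.86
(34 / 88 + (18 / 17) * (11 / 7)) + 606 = 3183751 / 5236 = 608.05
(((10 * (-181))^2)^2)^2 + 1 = 115193665782350064100000001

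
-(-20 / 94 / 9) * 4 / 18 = 20 / 3807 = 0.01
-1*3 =-3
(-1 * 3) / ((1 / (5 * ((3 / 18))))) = -5 / 2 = -2.50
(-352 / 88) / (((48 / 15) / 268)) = -335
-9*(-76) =684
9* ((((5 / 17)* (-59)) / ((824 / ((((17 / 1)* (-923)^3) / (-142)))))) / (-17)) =1049554.88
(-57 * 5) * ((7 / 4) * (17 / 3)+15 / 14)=-87685 / 28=-3131.61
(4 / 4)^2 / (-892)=-1 / 892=-0.00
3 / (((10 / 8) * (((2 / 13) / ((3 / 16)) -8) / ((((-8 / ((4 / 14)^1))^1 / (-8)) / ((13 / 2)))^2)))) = -63 / 650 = -0.10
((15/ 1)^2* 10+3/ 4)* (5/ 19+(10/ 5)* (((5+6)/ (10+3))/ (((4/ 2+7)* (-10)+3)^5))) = 972244767709037/ 1641466232172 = 592.30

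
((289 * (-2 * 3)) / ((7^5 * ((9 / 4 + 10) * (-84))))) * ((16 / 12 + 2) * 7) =0.00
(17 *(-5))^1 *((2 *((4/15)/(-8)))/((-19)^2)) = 17/1083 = 0.02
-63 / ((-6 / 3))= 63 / 2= 31.50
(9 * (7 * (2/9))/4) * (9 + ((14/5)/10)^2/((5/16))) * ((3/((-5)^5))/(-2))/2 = 607089/78125000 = 0.01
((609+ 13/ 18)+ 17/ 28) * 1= 153803/ 252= 610.33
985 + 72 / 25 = 24697 / 25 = 987.88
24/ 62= 0.39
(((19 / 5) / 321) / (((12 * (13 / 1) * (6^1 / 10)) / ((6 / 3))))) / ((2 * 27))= 19 / 4056156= 0.00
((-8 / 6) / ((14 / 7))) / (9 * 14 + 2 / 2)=-2 / 381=-0.01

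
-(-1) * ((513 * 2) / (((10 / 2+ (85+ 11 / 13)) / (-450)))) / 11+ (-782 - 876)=-27541178 / 12991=-2120.02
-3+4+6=7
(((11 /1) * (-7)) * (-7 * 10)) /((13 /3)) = 16170 /13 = 1243.85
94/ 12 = 47/ 6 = 7.83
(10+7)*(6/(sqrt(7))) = 102*sqrt(7)/7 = 38.55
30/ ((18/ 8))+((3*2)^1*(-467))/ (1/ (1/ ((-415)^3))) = 2858943406/ 214420125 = 13.33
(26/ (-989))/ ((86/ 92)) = -52/ 1849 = -0.03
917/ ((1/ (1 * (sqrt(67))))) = 917 * sqrt(67) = 7505.97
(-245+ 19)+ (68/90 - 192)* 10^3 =-1723234/9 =-191470.44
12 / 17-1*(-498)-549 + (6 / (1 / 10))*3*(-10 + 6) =-13095 / 17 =-770.29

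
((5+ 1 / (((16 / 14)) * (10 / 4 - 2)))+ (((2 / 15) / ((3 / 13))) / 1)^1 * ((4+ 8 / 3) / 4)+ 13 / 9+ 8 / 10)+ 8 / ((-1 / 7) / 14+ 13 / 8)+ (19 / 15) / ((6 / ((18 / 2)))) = 1915513 / 113940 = 16.81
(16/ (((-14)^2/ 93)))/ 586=186/ 14357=0.01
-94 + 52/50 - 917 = -25249/25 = -1009.96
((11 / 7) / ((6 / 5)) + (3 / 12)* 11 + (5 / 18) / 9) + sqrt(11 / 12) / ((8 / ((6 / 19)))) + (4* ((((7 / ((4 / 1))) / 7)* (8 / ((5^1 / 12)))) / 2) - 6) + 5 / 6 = sqrt(33) / 152 + 96659 / 11340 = 8.56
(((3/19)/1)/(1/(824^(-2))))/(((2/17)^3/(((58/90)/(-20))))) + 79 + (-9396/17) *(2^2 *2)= -2285718388342109/526342195200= -4342.65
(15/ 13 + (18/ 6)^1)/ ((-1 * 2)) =-27/ 13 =-2.08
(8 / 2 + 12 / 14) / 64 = 17 / 224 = 0.08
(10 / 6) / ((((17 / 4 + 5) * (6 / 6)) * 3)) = 20 / 333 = 0.06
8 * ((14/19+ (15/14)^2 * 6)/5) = 56788/4655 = 12.20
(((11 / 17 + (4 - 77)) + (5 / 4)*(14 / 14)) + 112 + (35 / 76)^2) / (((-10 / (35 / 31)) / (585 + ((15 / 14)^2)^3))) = -17826259954309965 / 6548441761792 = -2722.21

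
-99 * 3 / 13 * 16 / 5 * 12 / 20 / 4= -3564 / 325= -10.97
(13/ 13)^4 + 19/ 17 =36/ 17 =2.12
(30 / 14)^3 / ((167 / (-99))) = -334125 / 57281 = -5.83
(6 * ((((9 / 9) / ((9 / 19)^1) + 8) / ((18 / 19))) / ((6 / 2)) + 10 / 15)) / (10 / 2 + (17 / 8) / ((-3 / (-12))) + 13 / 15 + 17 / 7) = 143710 / 95229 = 1.51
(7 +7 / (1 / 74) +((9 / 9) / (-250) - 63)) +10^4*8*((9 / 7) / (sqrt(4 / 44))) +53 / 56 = 341601.49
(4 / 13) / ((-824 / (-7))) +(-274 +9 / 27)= -2198617 / 8034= -273.66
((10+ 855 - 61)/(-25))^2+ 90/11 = 7166826/6875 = 1042.45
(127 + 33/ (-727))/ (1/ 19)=1753624/ 727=2412.14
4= 4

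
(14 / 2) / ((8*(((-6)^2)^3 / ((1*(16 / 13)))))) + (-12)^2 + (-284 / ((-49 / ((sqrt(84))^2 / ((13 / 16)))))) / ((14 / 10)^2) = 449.72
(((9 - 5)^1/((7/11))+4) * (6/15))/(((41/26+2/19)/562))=13326144/9695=1374.54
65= 65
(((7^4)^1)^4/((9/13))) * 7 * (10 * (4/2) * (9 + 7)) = 967742938186781120/9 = 107526993131864568.89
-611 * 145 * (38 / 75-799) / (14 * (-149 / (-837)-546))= -296057433087 / 31979710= -9257.66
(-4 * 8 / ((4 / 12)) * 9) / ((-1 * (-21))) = -41.14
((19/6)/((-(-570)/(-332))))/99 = -83/4455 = -0.02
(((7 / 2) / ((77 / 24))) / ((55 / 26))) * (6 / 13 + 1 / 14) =1164 / 4235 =0.27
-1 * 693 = -693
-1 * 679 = -679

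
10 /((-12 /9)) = -15 /2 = -7.50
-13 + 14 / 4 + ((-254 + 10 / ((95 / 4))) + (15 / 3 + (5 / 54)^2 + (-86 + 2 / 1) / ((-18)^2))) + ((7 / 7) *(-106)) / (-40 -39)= -1124814281 / 4376916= -256.99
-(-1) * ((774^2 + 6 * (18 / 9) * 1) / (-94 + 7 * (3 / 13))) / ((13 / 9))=-5391792 / 1201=-4489.42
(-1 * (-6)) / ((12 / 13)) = 13 / 2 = 6.50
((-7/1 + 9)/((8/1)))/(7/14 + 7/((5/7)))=5/206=0.02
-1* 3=-3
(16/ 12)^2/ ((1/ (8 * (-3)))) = -128/ 3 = -42.67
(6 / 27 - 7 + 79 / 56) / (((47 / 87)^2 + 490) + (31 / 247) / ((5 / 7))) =-2809507675 / 256746052528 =-0.01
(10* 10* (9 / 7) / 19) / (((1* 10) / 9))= 810 / 133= 6.09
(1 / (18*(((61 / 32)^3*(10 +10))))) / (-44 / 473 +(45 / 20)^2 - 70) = -2818048 / 456991061445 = -0.00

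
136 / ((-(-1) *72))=17 / 9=1.89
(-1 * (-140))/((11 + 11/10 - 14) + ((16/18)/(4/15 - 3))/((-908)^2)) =-4436646900/60211649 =-73.68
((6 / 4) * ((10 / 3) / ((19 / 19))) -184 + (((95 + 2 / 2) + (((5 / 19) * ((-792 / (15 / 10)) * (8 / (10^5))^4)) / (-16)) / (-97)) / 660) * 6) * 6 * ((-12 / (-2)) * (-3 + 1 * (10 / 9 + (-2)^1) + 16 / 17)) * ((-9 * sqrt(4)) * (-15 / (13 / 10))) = 195193839814453125000036531 / 49719604492187500000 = 3925892.85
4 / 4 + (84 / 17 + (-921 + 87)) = -14077 / 17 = -828.06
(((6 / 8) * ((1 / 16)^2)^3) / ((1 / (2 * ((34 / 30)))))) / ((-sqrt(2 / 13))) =-17 * sqrt(26) / 335544320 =-0.00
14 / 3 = 4.67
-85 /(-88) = 85 /88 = 0.97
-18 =-18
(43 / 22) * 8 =172 / 11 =15.64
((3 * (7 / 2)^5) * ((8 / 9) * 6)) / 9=16807 / 18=933.72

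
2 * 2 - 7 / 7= 3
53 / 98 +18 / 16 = 653 / 392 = 1.67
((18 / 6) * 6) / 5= 18 / 5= 3.60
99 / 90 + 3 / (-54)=47 / 45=1.04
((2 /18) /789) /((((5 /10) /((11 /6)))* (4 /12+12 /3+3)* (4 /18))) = 1 /3156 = 0.00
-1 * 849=-849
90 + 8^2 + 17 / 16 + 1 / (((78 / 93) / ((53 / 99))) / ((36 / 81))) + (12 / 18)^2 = 28872367 / 185328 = 155.79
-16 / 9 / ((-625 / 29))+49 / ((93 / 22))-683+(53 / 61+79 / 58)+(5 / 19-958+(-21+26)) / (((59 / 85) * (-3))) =-146316716700743 / 691588338750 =-211.57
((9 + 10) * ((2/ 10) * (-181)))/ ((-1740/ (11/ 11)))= 3439/ 8700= 0.40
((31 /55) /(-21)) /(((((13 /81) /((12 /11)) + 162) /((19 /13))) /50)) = -1908360 /157764607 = -0.01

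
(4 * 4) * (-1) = -16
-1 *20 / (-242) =10 / 121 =0.08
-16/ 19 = -0.84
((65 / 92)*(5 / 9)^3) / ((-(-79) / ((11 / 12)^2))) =983125 / 762965568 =0.00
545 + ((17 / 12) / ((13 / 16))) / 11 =233873 / 429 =545.16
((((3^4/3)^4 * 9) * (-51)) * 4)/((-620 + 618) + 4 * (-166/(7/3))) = 200884698/59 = 3404825.39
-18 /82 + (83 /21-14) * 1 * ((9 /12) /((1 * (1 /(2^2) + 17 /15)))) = -5.67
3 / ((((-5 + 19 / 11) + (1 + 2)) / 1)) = -11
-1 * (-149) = 149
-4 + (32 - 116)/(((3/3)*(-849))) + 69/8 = 10695/2264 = 4.72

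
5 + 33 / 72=131 / 24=5.46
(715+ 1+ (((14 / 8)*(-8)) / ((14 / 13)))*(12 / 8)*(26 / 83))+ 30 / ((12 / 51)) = 837.39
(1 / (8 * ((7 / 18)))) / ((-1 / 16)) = -36 / 7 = -5.14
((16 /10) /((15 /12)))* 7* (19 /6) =2128 /75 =28.37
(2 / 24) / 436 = 1 / 5232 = 0.00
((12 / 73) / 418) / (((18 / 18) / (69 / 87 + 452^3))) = 16068101130 / 442453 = 36315.95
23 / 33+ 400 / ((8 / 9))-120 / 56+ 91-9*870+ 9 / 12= -6735679 / 924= -7289.70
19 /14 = 1.36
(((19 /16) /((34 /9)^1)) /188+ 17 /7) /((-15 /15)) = -2.43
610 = 610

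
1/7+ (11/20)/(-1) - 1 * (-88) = 12263/140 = 87.59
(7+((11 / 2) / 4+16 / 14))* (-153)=-81549 / 56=-1456.23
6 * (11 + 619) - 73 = 3707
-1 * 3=-3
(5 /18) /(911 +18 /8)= 10 /32877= 0.00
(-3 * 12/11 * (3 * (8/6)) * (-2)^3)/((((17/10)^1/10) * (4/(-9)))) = -1386.10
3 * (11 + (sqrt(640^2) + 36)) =2061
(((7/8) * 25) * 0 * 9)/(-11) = 0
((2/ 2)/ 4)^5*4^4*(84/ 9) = 7/ 3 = 2.33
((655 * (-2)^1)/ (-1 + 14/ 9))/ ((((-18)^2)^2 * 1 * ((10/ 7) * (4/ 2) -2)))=-917/ 34992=-0.03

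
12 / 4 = 3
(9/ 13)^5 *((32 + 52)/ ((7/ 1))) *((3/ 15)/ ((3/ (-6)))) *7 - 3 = -15489627/ 1856465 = -8.34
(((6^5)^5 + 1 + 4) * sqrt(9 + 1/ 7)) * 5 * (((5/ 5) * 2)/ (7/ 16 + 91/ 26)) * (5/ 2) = 90976921695775044419200 * sqrt(7)/ 441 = 545810226424529297114.58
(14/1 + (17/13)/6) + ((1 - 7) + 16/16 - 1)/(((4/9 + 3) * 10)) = 169789/12090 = 14.04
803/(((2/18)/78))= 563706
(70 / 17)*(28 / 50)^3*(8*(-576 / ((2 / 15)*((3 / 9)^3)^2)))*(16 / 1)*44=-136274958876672 / 10625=-12825878482.51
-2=-2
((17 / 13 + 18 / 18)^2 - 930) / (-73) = 156270 / 12337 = 12.67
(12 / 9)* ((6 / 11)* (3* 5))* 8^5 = 3932160 / 11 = 357469.09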